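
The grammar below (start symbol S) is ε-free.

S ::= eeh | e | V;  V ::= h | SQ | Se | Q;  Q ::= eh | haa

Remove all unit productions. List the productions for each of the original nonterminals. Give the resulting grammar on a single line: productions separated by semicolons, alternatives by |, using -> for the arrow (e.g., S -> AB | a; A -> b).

Unit productions: S->V, V->Q.
Unit pairs (A ⇒* B via units): (S,Q), (S,V), (V,Q).
S: inherits non-unit rules of {Q, S, V} → SQ | Se | e | eeh | eh | h | haa.
Q: inherits non-unit rules of {Q} → eh | haa.
V: inherits non-unit rules of {Q, V} → SQ | Se | eh | h | haa.

S -> e | h | SQ | Se | eh | eeh | haa; Q -> eh | haa; V -> h | SQ | Se | eh | haa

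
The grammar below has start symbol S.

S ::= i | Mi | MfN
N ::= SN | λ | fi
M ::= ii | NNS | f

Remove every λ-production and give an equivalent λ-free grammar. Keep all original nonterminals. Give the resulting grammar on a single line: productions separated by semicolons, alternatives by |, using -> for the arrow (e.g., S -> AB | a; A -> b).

S -> i | Mf | Mi | MfN; M -> S | f | NS | ii | NNS; N -> S | SN | fi

Nullable set: {N}.
S -> MfN: N nullable, giving Mf | MfN.
M -> NNS: N, N nullable, giving NNS | NS | S.
Drop N -> λ.
N -> SN: N nullable, giving S | SN.
Unchanged (no nullable symbols): S -> Mi; S -> i; M -> f; M -> ii; N -> fi.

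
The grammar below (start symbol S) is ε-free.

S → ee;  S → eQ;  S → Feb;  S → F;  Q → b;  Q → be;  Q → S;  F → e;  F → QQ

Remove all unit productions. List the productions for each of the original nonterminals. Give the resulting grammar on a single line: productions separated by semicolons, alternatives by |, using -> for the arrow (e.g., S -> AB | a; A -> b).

S -> e | QQ | eQ | ee | Feb; F -> e | QQ; Q -> b | e | QQ | be | eQ | ee | Feb

Unit productions: Q->S, S->F.
Unit pairs (A ⇒* B via units): (Q,F), (Q,S), (S,F).
S: inherits non-unit rules of {F, S} → Feb | QQ | e | eQ | ee.
F: inherits non-unit rules of {F} → QQ | e.
Q: inherits non-unit rules of {F, Q, S} → Feb | QQ | b | be | e | eQ | ee.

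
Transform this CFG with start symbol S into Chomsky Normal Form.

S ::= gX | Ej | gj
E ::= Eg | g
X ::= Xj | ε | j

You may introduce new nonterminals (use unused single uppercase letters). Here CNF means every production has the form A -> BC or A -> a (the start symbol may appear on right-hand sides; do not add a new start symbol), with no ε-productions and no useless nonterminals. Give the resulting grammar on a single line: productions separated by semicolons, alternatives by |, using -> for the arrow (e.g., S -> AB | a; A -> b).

Nullable: {X}; after ε-elimination: S -> g | Ej | gX | gj; E -> g | Eg; X -> j | Xj.
No unit productions to eliminate.
TERM: introduce A -> g, B -> j and substitute in every rule of length ≥2.

S -> g | AB | AX | EB; A -> g; B -> j; E -> g | EA; X -> j | XB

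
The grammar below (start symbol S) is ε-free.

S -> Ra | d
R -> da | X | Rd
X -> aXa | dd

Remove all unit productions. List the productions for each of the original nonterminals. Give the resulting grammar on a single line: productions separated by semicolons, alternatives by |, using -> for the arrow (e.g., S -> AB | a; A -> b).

Unit productions: R->X.
Unit pairs (A ⇒* B via units): (R,X).
S: inherits non-unit rules of {S} → Ra | d.
R: inherits non-unit rules of {R, X} → Rd | aXa | da | dd.
X: inherits non-unit rules of {X} → aXa | dd.

S -> d | Ra; R -> Rd | da | dd | aXa; X -> dd | aXa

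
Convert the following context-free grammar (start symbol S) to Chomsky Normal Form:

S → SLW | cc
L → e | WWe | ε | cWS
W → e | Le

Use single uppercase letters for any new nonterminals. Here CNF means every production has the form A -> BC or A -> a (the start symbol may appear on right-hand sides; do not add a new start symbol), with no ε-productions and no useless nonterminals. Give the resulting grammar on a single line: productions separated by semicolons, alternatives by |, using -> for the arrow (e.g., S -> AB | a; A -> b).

Nullable: {L}; after ε-elimination: S -> SW | cc | SLW; L -> e | WWe | cWS; W -> e | Le.
No unit productions to eliminate.
TERM: introduce B -> c, A -> e and substitute in every rule of length ≥2.
BIN: L -> BWS becomes L -> BC, C -> WS; L -> WWA becomes L -> WD, D -> WA; S -> SLW becomes S -> SE, E -> LW.

S -> BB | SE | SW; A -> e; B -> c; C -> WS; D -> WA; E -> LW; L -> e | BC | WD; W -> e | LA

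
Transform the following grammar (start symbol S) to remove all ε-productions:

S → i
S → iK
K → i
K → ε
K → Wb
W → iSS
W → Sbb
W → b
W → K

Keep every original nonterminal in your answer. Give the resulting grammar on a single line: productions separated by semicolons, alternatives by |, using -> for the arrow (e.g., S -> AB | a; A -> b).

S -> i | iK; K -> b | i | Wb; W -> K | b | Sbb | iSS

Nullable set: {K, W}.
S -> iK: K nullable, giving i | iK.
Drop K -> ε.
K -> Wb: W nullable, giving Wb | b.
W -> K: K nullable, giving K.
Unchanged (no nullable symbols): S -> i; K -> i; W -> Sbb; W -> b; W -> iSS.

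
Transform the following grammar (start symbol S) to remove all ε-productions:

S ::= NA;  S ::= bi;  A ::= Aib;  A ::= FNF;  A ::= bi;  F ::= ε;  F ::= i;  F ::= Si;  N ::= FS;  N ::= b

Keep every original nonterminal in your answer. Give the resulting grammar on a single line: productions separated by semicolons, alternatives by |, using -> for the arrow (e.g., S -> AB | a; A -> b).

S -> NA | bi; A -> N | FN | NF | bi | Aib | FNF; F -> i | Si; N -> S | b | FS

Nullable set: {F}.
A -> FNF: F, F nullable, giving FN | FNF | N | NF.
Drop F -> ε.
N -> FS: F nullable, giving FS | S.
Unchanged (no nullable symbols): S -> NA; S -> bi; A -> Aib; A -> bi; F -> Si; F -> i; N -> b.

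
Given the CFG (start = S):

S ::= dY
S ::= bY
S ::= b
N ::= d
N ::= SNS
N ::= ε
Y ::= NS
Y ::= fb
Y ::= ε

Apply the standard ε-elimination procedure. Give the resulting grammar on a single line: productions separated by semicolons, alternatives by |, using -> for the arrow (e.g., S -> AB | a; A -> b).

S -> b | d | bY | dY; N -> d | SS | SNS; Y -> S | NS | fb

Nullable set: {N, Y}.
S -> bY: Y nullable, giving b | bY.
S -> dY: Y nullable, giving d | dY.
Drop N -> ε.
N -> SNS: N nullable, giving SNS | SS.
Drop Y -> ε.
Y -> NS: N nullable, giving NS | S.
Unchanged (no nullable symbols): S -> b; N -> d; Y -> fb.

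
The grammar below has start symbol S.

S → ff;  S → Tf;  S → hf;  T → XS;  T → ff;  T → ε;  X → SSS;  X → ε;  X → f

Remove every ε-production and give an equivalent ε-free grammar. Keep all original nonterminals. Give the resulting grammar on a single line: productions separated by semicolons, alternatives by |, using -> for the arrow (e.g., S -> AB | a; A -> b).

Nullable set: {T, X}.
S -> Tf: T nullable, giving Tf | f.
Drop T -> ε.
T -> XS: X nullable, giving S | XS.
Drop X -> ε.
Unchanged (no nullable symbols): S -> ff; S -> hf; T -> ff; X -> SSS; X -> f.

S -> f | Tf | ff | hf; T -> S | XS | ff; X -> f | SSS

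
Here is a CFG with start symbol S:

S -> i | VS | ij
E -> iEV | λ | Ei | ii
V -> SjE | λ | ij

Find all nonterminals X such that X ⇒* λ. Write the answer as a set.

Directly nullable (have an ε-rule): {E, V}.
Not nullable: S — each has a terminal in every rule's right-hand side or depends on a non-nullable symbol.

{E, V}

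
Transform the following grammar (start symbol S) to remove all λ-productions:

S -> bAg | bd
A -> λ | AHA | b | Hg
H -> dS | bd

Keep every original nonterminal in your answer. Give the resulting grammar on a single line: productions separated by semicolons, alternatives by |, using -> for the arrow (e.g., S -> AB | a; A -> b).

Nullable set: {A}.
S -> bAg: A nullable, giving bAg | bg.
Drop A -> λ.
A -> AHA: A, A nullable, giving AH | AHA | H | HA.
Unchanged (no nullable symbols): S -> bd; A -> Hg; A -> b; H -> bd; H -> dS.

S -> bd | bg | bAg; A -> H | b | AH | HA | Hg | AHA; H -> bd | dS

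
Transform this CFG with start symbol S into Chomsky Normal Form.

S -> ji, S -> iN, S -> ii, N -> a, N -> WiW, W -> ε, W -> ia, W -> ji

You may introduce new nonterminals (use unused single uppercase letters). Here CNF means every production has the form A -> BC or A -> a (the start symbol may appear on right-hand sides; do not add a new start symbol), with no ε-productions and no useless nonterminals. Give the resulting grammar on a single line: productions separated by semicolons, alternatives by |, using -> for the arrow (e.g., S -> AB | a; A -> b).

S -> AA | AN | BA; A -> i; B -> j; C -> a; D -> AW; N -> a | i | AW | WA | WD; W -> AC | BA

Nullable: {W}; after ε-elimination: S -> iN | ii | ji; N -> a | i | Wi | iW | WiW; W -> ia | ji.
No unit productions to eliminate.
TERM: introduce C -> a, A -> i, B -> j and substitute in every rule of length ≥2.
BIN: N -> WAW becomes N -> WD, D -> AW.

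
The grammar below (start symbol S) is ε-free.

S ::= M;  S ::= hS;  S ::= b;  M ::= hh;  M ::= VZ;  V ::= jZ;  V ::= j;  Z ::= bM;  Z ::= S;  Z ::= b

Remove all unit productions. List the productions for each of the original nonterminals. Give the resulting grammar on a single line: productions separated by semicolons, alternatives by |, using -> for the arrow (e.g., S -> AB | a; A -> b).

Unit productions: S->M, Z->S.
Unit pairs (A ⇒* B via units): (S,M), (Z,M), (Z,S).
S: inherits non-unit rules of {M, S} → VZ | b | hS | hh.
M: inherits non-unit rules of {M} → VZ | hh.
V: inherits non-unit rules of {V} → j | jZ.
Z: inherits non-unit rules of {M, S, Z} → VZ | b | bM | hS | hh.

S -> b | VZ | hS | hh; M -> VZ | hh; V -> j | jZ; Z -> b | VZ | bM | hS | hh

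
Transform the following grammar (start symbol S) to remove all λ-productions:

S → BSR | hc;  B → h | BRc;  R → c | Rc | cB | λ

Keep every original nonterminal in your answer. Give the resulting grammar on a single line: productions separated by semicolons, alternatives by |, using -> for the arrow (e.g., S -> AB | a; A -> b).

S -> BS | hc | BSR; B -> h | Bc | BRc; R -> c | Rc | cB

Nullable set: {R}.
S -> BSR: R nullable, giving BS | BSR.
B -> BRc: R nullable, giving BRc | Bc.
Drop R -> λ.
R -> Rc: R nullable, giving Rc | c.
Unchanged (no nullable symbols): S -> hc; B -> h; R -> c; R -> cB.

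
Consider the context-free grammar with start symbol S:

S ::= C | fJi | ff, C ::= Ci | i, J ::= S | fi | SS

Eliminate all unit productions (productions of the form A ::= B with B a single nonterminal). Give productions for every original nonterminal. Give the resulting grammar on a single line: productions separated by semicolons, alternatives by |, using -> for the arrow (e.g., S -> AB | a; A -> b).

Unit productions: J->S, S->C.
Unit pairs (A ⇒* B via units): (J,C), (J,S), (S,C).
S: inherits non-unit rules of {C, S} → Ci | fJi | ff | i.
C: inherits non-unit rules of {C} → Ci | i.
J: inherits non-unit rules of {C, J, S} → Ci | SS | fJi | ff | fi | i.

S -> i | Ci | ff | fJi; C -> i | Ci; J -> i | Ci | SS | ff | fi | fJi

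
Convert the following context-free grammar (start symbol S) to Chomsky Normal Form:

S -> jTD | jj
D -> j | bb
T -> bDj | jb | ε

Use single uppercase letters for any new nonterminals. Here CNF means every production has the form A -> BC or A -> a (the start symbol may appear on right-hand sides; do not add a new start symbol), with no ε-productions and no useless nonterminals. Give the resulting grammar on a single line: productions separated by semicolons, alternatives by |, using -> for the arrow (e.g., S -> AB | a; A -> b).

S -> BB | BC | BD; A -> b; B -> j; C -> TD; D -> j | AA; E -> DB; T -> AE | BA

Nullable: {T}; after ε-elimination: S -> jD | jj | jTD; D -> j | bb; T -> jb | bDj.
No unit productions to eliminate.
TERM: introduce A -> b, B -> j and substitute in every rule of length ≥2.
BIN: S -> BTD becomes S -> BC, C -> TD; T -> ADB becomes T -> AE, E -> DB.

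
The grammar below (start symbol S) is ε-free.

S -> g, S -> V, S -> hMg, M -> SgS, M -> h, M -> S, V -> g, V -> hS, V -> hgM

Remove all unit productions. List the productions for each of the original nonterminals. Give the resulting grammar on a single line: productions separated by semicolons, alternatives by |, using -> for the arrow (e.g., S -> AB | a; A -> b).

Unit productions: M->S, S->V.
Unit pairs (A ⇒* B via units): (M,S), (M,V), (S,V).
S: inherits non-unit rules of {S, V} → g | hMg | hS | hgM.
M: inherits non-unit rules of {M, S, V} → SgS | g | h | hMg | hS | hgM.
V: inherits non-unit rules of {V} → g | hS | hgM.

S -> g | hS | hMg | hgM; M -> g | h | hS | SgS | hMg | hgM; V -> g | hS | hgM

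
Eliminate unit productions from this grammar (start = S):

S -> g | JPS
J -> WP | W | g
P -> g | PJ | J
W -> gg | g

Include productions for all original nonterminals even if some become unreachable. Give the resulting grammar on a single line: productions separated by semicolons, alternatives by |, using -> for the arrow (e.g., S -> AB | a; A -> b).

S -> g | JPS; J -> g | WP | gg; P -> g | PJ | WP | gg; W -> g | gg

Unit productions: J->W, P->J.
Unit pairs (A ⇒* B via units): (J,W), (P,J), (P,W).
S: inherits non-unit rules of {S} → JPS | g.
J: inherits non-unit rules of {J, W} → WP | g | gg.
P: inherits non-unit rules of {J, P, W} → PJ | WP | g | gg.
W: inherits non-unit rules of {W} → g | gg.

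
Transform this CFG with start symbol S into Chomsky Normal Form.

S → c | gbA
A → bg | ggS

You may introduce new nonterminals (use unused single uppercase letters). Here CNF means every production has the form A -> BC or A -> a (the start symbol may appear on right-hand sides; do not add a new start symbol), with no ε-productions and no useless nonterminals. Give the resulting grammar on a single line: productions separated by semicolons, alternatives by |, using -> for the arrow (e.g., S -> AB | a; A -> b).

No ε-productions.
No unit productions to eliminate.
TERM: introduce B -> b, C -> g and substitute in every rule of length ≥2.
BIN: A -> CCS becomes A -> CD, D -> CS; S -> CBA becomes S -> CE, E -> BA.

S -> c | CE; A -> BC | CD; B -> b; C -> g; D -> CS; E -> BA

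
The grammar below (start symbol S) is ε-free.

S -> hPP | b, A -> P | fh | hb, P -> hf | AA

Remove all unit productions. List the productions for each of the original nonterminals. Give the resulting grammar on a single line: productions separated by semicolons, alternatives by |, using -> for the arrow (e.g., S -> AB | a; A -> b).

S -> b | hPP; A -> AA | fh | hb | hf; P -> AA | hf

Unit productions: A->P.
Unit pairs (A ⇒* B via units): (A,P).
S: inherits non-unit rules of {S} → b | hPP.
A: inherits non-unit rules of {A, P} → AA | fh | hb | hf.
P: inherits non-unit rules of {P} → AA | hf.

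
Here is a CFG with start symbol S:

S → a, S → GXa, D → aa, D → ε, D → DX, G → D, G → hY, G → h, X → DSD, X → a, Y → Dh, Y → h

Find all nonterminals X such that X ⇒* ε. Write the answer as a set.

{D, G}

Directly nullable (have an ε-rule): {D}.
G is nullable via G -> D (every symbol on the right is already known nullable).
Not nullable: S, X, Y — each has a terminal in every rule's right-hand side or depends on a non-nullable symbol.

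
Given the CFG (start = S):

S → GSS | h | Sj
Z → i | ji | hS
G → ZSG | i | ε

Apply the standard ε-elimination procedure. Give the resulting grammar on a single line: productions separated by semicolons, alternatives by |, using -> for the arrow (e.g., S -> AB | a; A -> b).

Nullable set: {G}.
S -> GSS: G nullable, giving GSS | SS.
Drop G -> ε.
G -> ZSG: G nullable, giving ZS | ZSG.
Unchanged (no nullable symbols): S -> Sj; S -> h; G -> i; Z -> hS; Z -> i; Z -> ji.

S -> h | SS | Sj | GSS; G -> i | ZS | ZSG; Z -> i | hS | ji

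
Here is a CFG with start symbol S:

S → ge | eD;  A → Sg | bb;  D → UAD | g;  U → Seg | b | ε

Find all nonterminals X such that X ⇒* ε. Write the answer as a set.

Directly nullable (have an ε-rule): {U}.
Not nullable: A, D, S — each has a terminal in every rule's right-hand side or depends on a non-nullable symbol.

{U}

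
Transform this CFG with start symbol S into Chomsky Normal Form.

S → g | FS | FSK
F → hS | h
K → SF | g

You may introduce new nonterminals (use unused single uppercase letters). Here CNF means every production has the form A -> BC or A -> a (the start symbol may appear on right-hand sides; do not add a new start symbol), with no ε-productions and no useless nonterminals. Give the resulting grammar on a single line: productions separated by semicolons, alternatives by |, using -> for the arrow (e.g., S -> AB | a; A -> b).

S -> g | FB | FS; A -> h; B -> SK; F -> h | AS; K -> g | SF

No ε-productions.
No unit productions to eliminate.
TERM: introduce A -> h and substitute in every rule of length ≥2.
BIN: S -> FSK becomes S -> FB, B -> SK.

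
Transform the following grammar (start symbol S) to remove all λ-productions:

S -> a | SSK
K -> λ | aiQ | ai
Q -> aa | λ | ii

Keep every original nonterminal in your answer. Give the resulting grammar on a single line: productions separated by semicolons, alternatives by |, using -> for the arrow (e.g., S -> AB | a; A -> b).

Nullable set: {K, Q}.
S -> SSK: K nullable, giving SS | SSK.
Drop K -> λ.
K -> aiQ: Q nullable, giving ai | aiQ.
Drop Q -> λ.
Unchanged (no nullable symbols): S -> a; K -> ai; Q -> aa; Q -> ii.

S -> a | SS | SSK; K -> ai | aiQ; Q -> aa | ii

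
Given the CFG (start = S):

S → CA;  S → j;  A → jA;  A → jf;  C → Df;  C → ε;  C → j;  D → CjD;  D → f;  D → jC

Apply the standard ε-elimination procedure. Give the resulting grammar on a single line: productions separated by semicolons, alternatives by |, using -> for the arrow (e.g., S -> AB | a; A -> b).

Nullable set: {C}.
S -> CA: C nullable, giving A | CA.
Drop C -> ε.
D -> CjD: C nullable, giving CjD | jD.
D -> jC: C nullable, giving j | jC.
Unchanged (no nullable symbols): S -> j; A -> jA; A -> jf; C -> Df; C -> j; D -> f.

S -> A | j | CA; A -> jA | jf; C -> j | Df; D -> f | j | jC | jD | CjD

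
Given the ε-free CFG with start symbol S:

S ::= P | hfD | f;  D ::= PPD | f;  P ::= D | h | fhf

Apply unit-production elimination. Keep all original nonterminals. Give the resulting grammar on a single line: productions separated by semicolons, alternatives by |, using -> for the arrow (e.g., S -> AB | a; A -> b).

S -> f | h | PPD | fhf | hfD; D -> f | PPD; P -> f | h | PPD | fhf

Unit productions: P->D, S->P.
Unit pairs (A ⇒* B via units): (P,D), (S,D), (S,P).
S: inherits non-unit rules of {D, P, S} → PPD | f | fhf | h | hfD.
D: inherits non-unit rules of {D} → PPD | f.
P: inherits non-unit rules of {D, P} → PPD | f | fhf | h.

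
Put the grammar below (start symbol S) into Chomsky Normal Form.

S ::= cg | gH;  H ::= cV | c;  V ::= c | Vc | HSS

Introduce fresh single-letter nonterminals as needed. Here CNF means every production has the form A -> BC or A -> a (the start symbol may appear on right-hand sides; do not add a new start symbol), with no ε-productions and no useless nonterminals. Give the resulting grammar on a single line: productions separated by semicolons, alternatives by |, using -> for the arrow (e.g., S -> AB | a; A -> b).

No ε-productions.
No unit productions to eliminate.
TERM: introduce A -> c, B -> g and substitute in every rule of length ≥2.
BIN: V -> HSS becomes V -> HC, C -> SS.

S -> AB | BH; A -> c; B -> g; C -> SS; H -> c | AV; V -> c | HC | VA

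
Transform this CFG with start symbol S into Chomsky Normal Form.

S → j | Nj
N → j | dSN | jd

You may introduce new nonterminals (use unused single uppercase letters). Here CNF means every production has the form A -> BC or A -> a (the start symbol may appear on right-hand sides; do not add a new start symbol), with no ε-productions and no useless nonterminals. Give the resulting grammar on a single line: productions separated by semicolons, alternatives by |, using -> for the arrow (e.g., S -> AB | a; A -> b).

S -> j | NB; A -> d; B -> j; C -> SN; N -> j | AC | BA

No ε-productions.
No unit productions to eliminate.
TERM: introduce A -> d, B -> j and substitute in every rule of length ≥2.
BIN: N -> ASN becomes N -> AC, C -> SN.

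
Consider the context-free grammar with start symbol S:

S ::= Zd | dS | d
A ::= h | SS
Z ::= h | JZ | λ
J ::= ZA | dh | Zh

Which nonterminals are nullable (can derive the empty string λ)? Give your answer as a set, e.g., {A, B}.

Directly nullable (have an ε-rule): {Z}.
Not nullable: A, J, S — each has a terminal in every rule's right-hand side or depends on a non-nullable symbol.

{Z}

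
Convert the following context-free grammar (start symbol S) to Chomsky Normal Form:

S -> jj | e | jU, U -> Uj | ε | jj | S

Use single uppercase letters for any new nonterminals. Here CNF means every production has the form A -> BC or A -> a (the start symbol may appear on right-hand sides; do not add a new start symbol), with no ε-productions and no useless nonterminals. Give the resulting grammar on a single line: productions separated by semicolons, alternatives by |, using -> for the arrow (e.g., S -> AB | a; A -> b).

Nullable: {U}; after ε-elimination: S -> e | j | jU | jj; U -> S | j | Uj | jj.
After unit-elimination: S -> e | j | jU | jj; U -> e | j | Uj | jU | jj.
TERM: introduce A -> j and substitute in every rule of length ≥2.

S -> e | j | AA | AU; A -> j; U -> e | j | AA | AU | UA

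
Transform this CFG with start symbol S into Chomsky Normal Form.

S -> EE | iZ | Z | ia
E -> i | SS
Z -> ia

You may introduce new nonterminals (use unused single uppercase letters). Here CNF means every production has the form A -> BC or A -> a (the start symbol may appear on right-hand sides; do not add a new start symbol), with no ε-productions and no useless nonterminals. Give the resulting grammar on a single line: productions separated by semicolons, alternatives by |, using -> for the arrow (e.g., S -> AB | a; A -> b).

S -> AB | AZ | EE; A -> i; B -> a; E -> i | SS; Z -> AB

No ε-productions.
After unit-elimination: S -> EE | iZ | ia; E -> i | SS; Z -> ia.
TERM: introduce B -> a, A -> i and substitute in every rule of length ≥2.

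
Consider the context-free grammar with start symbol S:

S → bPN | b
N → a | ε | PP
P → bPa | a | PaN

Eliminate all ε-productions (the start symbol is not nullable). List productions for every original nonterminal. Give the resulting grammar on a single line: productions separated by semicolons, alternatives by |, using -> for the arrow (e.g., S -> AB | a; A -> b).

Nullable set: {N}.
S -> bPN: N nullable, giving bP | bPN.
Drop N -> ε.
P -> PaN: N nullable, giving Pa | PaN.
Unchanged (no nullable symbols): S -> b; N -> PP; N -> a; P -> a; P -> bPa.

S -> b | bP | bPN; N -> a | PP; P -> a | Pa | PaN | bPa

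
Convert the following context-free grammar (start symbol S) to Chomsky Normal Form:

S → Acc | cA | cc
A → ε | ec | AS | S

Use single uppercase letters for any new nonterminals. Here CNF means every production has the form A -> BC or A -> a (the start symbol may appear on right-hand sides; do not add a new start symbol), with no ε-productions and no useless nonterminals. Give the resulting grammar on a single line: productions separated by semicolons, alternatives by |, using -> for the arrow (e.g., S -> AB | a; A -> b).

Nullable: {A}; after ε-elimination: S -> c | cA | cc | Acc; A -> S | AS | ec.
After unit-elimination: S -> c | cA | cc | Acc; A -> c | AS | cA | cc | ec | Acc.
TERM: introduce B -> c, C -> e and substitute in every rule of length ≥2.
BIN: A -> ABB becomes A -> AD, D -> BB; S -> ABB becomes S -> AE, E -> BB.

S -> c | AE | BA | BB; A -> c | AD | AS | BA | BB | CB; B -> c; C -> e; D -> BB; E -> BB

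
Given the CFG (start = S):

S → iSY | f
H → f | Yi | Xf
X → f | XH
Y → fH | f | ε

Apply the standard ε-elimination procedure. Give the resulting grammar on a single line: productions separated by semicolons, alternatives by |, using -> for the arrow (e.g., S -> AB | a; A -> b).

Nullable set: {Y}.
S -> iSY: Y nullable, giving iS | iSY.
H -> Yi: Y nullable, giving Yi | i.
Drop Y -> ε.
Unchanged (no nullable symbols): S -> f; H -> Xf; H -> f; X -> XH; X -> f; Y -> f; Y -> fH.

S -> f | iS | iSY; H -> f | i | Xf | Yi; X -> f | XH; Y -> f | fH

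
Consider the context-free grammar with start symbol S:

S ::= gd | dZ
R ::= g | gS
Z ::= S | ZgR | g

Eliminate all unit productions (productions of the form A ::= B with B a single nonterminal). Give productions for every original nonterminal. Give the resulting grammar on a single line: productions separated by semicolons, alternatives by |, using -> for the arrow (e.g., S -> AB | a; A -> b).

Unit productions: Z->S.
Unit pairs (A ⇒* B via units): (Z,S).
S: inherits non-unit rules of {S} → dZ | gd.
R: inherits non-unit rules of {R} → g | gS.
Z: inherits non-unit rules of {S, Z} → ZgR | dZ | g | gd.

S -> dZ | gd; R -> g | gS; Z -> g | dZ | gd | ZgR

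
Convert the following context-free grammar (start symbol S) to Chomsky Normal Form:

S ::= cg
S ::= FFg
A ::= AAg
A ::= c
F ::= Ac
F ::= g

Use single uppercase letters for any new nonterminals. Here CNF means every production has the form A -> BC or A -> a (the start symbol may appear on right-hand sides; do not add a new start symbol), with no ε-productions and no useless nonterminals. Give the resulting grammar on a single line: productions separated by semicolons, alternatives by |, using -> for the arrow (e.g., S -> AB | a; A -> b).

S -> CB | FE; A -> c | AD; B -> g; C -> c; D -> AB; E -> FB; F -> g | AC

No ε-productions.
No unit productions to eliminate.
TERM: introduce C -> c, B -> g and substitute in every rule of length ≥2.
BIN: A -> AAB becomes A -> AD, D -> AB; S -> FFB becomes S -> FE, E -> FB.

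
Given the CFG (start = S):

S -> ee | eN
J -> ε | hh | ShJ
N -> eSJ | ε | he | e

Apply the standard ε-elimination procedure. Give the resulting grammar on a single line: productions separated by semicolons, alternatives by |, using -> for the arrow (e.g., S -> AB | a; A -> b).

Nullable set: {J, N}.
S -> eN: N nullable, giving e | eN.
Drop J -> ε.
J -> ShJ: J nullable, giving Sh | ShJ.
Drop N -> ε.
N -> eSJ: J nullable, giving eS | eSJ.
Unchanged (no nullable symbols): S -> ee; J -> hh; N -> e; N -> he.

S -> e | eN | ee; J -> Sh | hh | ShJ; N -> e | eS | he | eSJ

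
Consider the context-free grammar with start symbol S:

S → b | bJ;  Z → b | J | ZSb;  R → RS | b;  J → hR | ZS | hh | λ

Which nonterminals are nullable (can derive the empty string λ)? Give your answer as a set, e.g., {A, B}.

{J, Z}

Directly nullable (have an ε-rule): {J}.
Z is nullable via Z -> J (every symbol on the right is already known nullable).
Not nullable: R, S — each has a terminal in every rule's right-hand side or depends on a non-nullable symbol.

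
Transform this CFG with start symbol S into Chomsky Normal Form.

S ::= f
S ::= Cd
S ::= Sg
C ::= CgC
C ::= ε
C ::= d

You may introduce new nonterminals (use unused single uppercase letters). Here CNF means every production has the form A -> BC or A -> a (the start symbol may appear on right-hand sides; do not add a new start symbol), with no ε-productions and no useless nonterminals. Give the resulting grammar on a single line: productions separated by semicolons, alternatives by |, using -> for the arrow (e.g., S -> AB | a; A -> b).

S -> d | f | CB | SA; A -> g; B -> d; C -> d | g | AC | CA | CD; D -> AC

Nullable: {C}; after ε-elimination: S -> d | f | Cd | Sg; C -> d | g | Cg | gC | CgC.
No unit productions to eliminate.
TERM: introduce B -> d, A -> g and substitute in every rule of length ≥2.
BIN: C -> CAC becomes C -> CD, D -> AC.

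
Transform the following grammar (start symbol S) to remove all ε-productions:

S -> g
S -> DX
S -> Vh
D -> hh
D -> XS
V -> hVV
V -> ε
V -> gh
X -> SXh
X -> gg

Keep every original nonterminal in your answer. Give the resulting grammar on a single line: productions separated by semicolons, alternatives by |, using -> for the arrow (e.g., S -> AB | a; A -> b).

S -> g | h | DX | Vh; D -> XS | hh; V -> h | gh | hV | hVV; X -> gg | SXh

Nullable set: {V}.
S -> Vh: V nullable, giving Vh | h.
Drop V -> ε.
V -> hVV: V, V nullable, giving h | hV | hVV.
Unchanged (no nullable symbols): S -> DX; S -> g; D -> XS; D -> hh; V -> gh; X -> SXh; X -> gg.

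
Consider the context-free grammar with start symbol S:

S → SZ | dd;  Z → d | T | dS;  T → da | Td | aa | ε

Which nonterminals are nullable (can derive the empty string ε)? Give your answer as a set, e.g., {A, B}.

{T, Z}

Directly nullable (have an ε-rule): {T}.
Z is nullable via Z -> T (every symbol on the right is already known nullable).
Not nullable: S — each has a terminal in every rule's right-hand side or depends on a non-nullable symbol.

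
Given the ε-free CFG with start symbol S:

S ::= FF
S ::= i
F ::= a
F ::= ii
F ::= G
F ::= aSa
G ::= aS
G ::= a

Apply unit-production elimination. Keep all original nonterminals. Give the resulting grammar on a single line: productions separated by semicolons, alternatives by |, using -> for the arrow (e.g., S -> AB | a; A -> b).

Unit productions: F->G.
Unit pairs (A ⇒* B via units): (F,G).
S: inherits non-unit rules of {S} → FF | i.
F: inherits non-unit rules of {F, G} → a | aS | aSa | ii.
G: inherits non-unit rules of {G} → a | aS.

S -> i | FF; F -> a | aS | ii | aSa; G -> a | aS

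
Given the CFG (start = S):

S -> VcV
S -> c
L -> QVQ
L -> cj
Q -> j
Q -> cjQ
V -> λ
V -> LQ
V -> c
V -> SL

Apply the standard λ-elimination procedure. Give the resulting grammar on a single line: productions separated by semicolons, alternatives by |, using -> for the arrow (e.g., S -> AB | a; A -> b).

S -> c | Vc | cV | VcV; L -> QQ | cj | QVQ; Q -> j | cjQ; V -> c | LQ | SL

Nullable set: {V}.
S -> VcV: V, V nullable, giving Vc | VcV | c | cV.
L -> QVQ: V nullable, giving QQ | QVQ.
Drop V -> λ.
Unchanged (no nullable symbols): S -> c; L -> cj; Q -> cjQ; Q -> j; V -> LQ; V -> SL; V -> c.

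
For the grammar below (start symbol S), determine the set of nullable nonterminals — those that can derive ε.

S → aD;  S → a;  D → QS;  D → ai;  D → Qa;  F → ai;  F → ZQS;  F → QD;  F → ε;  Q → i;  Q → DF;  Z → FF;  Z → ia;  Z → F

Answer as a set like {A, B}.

Directly nullable (have an ε-rule): {F}.
Z is nullable via Z -> F (every symbol on the right is already known nullable).
Not nullable: D, Q, S — each has a terminal in every rule's right-hand side or depends on a non-nullable symbol.

{F, Z}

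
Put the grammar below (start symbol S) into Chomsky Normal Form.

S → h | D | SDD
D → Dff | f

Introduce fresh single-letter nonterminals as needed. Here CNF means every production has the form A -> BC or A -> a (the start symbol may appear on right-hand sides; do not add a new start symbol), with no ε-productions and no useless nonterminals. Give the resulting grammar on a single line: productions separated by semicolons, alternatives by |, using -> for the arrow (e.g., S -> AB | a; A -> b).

S -> f | h | DC | SE; A -> f; B -> AA; C -> AA; D -> f | DB; E -> DD

No ε-productions.
After unit-elimination: S -> f | h | Dff | SDD; D -> f | Dff.
TERM: introduce A -> f and substitute in every rule of length ≥2.
BIN: D -> DAA becomes D -> DB, B -> AA; S -> DAA becomes S -> DC, C -> AA; S -> SDD becomes S -> SE, E -> DD.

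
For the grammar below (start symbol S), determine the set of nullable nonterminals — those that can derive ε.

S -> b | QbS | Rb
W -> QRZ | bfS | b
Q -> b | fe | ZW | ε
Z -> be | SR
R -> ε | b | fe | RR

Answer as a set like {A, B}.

Directly nullable (have an ε-rule): {Q, R}.
Not nullable: S, W, Z — each has a terminal in every rule's right-hand side or depends on a non-nullable symbol.

{Q, R}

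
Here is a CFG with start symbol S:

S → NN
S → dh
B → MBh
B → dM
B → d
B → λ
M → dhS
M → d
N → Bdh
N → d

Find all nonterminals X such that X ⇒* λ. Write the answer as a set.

Directly nullable (have an ε-rule): {B}.
Not nullable: M, N, S — each has a terminal in every rule's right-hand side or depends on a non-nullable symbol.

{B}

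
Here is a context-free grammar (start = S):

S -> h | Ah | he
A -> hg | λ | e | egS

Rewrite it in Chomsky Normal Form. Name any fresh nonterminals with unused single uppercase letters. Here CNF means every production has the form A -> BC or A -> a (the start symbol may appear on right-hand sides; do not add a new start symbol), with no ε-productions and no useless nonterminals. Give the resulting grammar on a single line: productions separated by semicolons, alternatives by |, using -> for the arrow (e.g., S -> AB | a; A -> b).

S -> h | AD | DB; A -> e | BE | DC; B -> e; C -> g; D -> h; E -> CS

Nullable: {A}; after ε-elimination: S -> h | Ah | he; A -> e | hg | egS.
No unit productions to eliminate.
TERM: introduce B -> e, C -> g, D -> h and substitute in every rule of length ≥2.
BIN: A -> BCS becomes A -> BE, E -> CS.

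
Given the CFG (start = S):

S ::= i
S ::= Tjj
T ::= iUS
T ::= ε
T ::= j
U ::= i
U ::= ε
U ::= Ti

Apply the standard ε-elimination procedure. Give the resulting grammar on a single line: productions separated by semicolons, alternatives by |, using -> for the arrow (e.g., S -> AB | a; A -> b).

Nullable set: {T, U}.
S -> Tjj: T nullable, giving Tjj | jj.
Drop T -> ε.
T -> iUS: U nullable, giving iS | iUS.
Drop U -> ε.
U -> Ti: T nullable, giving Ti | i.
Unchanged (no nullable symbols): S -> i; T -> j; U -> i.

S -> i | jj | Tjj; T -> j | iS | iUS; U -> i | Ti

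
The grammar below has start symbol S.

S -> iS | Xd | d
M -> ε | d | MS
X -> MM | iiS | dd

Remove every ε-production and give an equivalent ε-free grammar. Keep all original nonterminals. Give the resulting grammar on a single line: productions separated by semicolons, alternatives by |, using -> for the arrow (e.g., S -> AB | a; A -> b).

Nullable set: {M, X}.
S -> Xd: X nullable, giving Xd | d.
Drop M -> ε.
M -> MS: M nullable, giving MS | S.
X -> MM: M, M nullable, giving M | MM.
Unchanged (no nullable symbols): S -> d; S -> iS; M -> d; X -> dd; X -> iiS.

S -> d | Xd | iS; M -> S | d | MS; X -> M | MM | dd | iiS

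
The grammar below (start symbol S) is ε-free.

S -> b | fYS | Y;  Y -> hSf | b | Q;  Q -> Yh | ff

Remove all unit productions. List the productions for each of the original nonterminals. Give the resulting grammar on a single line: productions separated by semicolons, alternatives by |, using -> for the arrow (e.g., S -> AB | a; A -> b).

Unit productions: S->Y, Y->Q.
Unit pairs (A ⇒* B via units): (S,Q), (S,Y), (Y,Q).
S: inherits non-unit rules of {Q, S, Y} → Yh | b | fYS | ff | hSf.
Q: inherits non-unit rules of {Q} → Yh | ff.
Y: inherits non-unit rules of {Q, Y} → Yh | b | ff | hSf.

S -> b | Yh | ff | fYS | hSf; Q -> Yh | ff; Y -> b | Yh | ff | hSf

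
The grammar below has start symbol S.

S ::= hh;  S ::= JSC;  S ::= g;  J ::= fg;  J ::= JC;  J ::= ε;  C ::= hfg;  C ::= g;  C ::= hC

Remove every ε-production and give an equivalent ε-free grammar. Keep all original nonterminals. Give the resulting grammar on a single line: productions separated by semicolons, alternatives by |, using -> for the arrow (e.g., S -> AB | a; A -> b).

Nullable set: {J}.
S -> JSC: J nullable, giving JSC | SC.
Drop J -> ε.
J -> JC: J nullable, giving C | JC.
Unchanged (no nullable symbols): S -> g; S -> hh; C -> g; C -> hC; C -> hfg; J -> fg.

S -> g | SC | hh | JSC; C -> g | hC | hfg; J -> C | JC | fg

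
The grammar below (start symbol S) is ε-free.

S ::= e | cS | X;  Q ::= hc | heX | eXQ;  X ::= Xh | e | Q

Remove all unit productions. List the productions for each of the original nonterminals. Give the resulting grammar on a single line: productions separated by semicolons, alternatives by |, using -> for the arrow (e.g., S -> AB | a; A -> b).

Unit productions: S->X, X->Q.
Unit pairs (A ⇒* B via units): (S,Q), (S,X), (X,Q).
S: inherits non-unit rules of {Q, S, X} → Xh | cS | e | eXQ | hc | heX.
Q: inherits non-unit rules of {Q} → eXQ | hc | heX.
X: inherits non-unit rules of {Q, X} → Xh | e | eXQ | hc | heX.

S -> e | Xh | cS | hc | eXQ | heX; Q -> hc | eXQ | heX; X -> e | Xh | hc | eXQ | heX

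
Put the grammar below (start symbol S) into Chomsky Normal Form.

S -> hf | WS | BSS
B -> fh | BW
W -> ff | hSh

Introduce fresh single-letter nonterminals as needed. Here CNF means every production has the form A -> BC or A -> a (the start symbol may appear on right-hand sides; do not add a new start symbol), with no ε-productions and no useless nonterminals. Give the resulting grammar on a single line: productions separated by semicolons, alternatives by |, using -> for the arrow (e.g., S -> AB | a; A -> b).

S -> BD | CA | WS; A -> f; B -> AC | BW; C -> h; D -> SS; E -> SC; W -> AA | CE

No ε-productions.
No unit productions to eliminate.
TERM: introduce A -> f, C -> h and substitute in every rule of length ≥2.
BIN: S -> BSS becomes S -> BD, D -> SS; W -> CSC becomes W -> CE, E -> SC.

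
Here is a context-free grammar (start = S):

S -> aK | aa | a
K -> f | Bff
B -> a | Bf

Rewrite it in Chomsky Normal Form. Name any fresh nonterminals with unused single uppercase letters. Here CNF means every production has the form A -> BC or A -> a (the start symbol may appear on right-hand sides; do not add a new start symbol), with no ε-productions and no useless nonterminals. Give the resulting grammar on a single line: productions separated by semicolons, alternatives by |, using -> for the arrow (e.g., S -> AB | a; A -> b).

S -> a | CC | CK; A -> f; B -> a | BA; C -> a; D -> AA; K -> f | BD

No ε-productions.
No unit productions to eliminate.
TERM: introduce C -> a, A -> f and substitute in every rule of length ≥2.
BIN: K -> BAA becomes K -> BD, D -> AA.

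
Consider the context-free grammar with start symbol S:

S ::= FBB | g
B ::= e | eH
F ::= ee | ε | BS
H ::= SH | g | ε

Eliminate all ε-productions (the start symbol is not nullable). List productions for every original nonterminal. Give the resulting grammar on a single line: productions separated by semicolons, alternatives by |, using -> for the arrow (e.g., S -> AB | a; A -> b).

Nullable set: {F, H}.
S -> FBB: F nullable, giving BB | FBB.
B -> eH: H nullable, giving e | eH.
Drop F -> ε.
Drop H -> ε.
H -> SH: H nullable, giving S | SH.
Unchanged (no nullable symbols): S -> g; B -> e; F -> BS; F -> ee; H -> g.

S -> g | BB | FBB; B -> e | eH; F -> BS | ee; H -> S | g | SH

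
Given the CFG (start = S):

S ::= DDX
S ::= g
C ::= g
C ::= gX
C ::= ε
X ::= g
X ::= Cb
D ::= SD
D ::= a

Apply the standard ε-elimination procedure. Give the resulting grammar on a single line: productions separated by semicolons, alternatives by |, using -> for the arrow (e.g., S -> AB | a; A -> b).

S -> g | DDX; C -> g | gX; D -> a | SD; X -> b | g | Cb

Nullable set: {C}.
Drop C -> ε.
X -> Cb: C nullable, giving Cb | b.
Unchanged (no nullable symbols): S -> DDX; S -> g; C -> g; C -> gX; D -> SD; D -> a; X -> g.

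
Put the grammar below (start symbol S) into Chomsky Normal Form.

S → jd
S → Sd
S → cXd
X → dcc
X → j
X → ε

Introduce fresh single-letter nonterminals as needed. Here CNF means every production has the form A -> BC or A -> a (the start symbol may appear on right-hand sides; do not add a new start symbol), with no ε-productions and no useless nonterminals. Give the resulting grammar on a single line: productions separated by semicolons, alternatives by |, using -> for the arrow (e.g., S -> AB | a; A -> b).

S -> BA | BD | CA | SA; A -> d; B -> c; C -> j; D -> XA; E -> BB; X -> j | AE

Nullable: {X}; after ε-elimination: S -> Sd | cd | jd | cXd; X -> j | dcc.
No unit productions to eliminate.
TERM: introduce B -> c, A -> d, C -> j and substitute in every rule of length ≥2.
BIN: S -> BXA becomes S -> BD, D -> XA; X -> ABB becomes X -> AE, E -> BB.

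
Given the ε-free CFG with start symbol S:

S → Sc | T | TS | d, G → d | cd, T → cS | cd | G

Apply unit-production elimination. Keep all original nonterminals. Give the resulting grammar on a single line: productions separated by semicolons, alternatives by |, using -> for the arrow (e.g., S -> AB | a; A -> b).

Unit productions: S->T, T->G.
Unit pairs (A ⇒* B via units): (S,G), (S,T), (T,G).
S: inherits non-unit rules of {G, S, T} → Sc | TS | cS | cd | d.
G: inherits non-unit rules of {G} → cd | d.
T: inherits non-unit rules of {G, T} → cS | cd | d.

S -> d | Sc | TS | cS | cd; G -> d | cd; T -> d | cS | cd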